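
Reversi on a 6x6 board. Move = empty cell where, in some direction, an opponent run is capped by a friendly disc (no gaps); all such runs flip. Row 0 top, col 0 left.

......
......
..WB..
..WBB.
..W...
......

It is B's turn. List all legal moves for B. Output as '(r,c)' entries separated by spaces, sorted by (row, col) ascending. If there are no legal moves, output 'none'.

(1,1): flips 1 -> legal
(1,2): no bracket -> illegal
(1,3): no bracket -> illegal
(2,1): flips 1 -> legal
(3,1): flips 1 -> legal
(4,1): flips 1 -> legal
(4,3): no bracket -> illegal
(5,1): flips 1 -> legal
(5,2): no bracket -> illegal
(5,3): no bracket -> illegal

Answer: (1,1) (2,1) (3,1) (4,1) (5,1)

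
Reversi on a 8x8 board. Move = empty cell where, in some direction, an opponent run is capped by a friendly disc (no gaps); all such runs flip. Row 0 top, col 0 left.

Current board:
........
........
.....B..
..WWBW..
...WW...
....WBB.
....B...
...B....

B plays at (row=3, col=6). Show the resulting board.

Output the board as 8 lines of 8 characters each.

Answer: ........
........
.....B..
..WWBBB.
...WW...
....WBB.
....B...
...B....

Derivation:
Place B at (3,6); scan 8 dirs for brackets.
Dir NW: first cell 'B' (not opp) -> no flip
Dir N: first cell '.' (not opp) -> no flip
Dir NE: first cell '.' (not opp) -> no flip
Dir W: opp run (3,5) capped by B -> flip
Dir E: first cell '.' (not opp) -> no flip
Dir SW: first cell '.' (not opp) -> no flip
Dir S: first cell '.' (not opp) -> no flip
Dir SE: first cell '.' (not opp) -> no flip
All flips: (3,5)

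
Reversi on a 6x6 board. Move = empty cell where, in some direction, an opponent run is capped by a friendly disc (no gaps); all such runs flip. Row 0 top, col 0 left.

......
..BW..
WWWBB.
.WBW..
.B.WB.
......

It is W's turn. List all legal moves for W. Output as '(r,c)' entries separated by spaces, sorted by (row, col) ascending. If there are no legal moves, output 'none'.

(0,1): no bracket -> illegal
(0,2): flips 1 -> legal
(0,3): flips 1 -> legal
(1,1): flips 1 -> legal
(1,4): no bracket -> illegal
(1,5): flips 1 -> legal
(2,5): flips 2 -> legal
(3,0): no bracket -> illegal
(3,4): no bracket -> illegal
(3,5): flips 1 -> legal
(4,0): no bracket -> illegal
(4,2): flips 1 -> legal
(4,5): flips 1 -> legal
(5,0): no bracket -> illegal
(5,1): flips 1 -> legal
(5,2): no bracket -> illegal
(5,3): no bracket -> illegal
(5,4): no bracket -> illegal
(5,5): flips 1 -> legal

Answer: (0,2) (0,3) (1,1) (1,5) (2,5) (3,5) (4,2) (4,5) (5,1) (5,5)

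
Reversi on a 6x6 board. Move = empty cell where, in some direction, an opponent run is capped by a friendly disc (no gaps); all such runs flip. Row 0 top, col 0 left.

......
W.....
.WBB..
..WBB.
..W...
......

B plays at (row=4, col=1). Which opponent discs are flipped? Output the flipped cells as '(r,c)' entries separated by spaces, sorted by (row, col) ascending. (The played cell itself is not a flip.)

Answer: (3,2)

Derivation:
Dir NW: first cell '.' (not opp) -> no flip
Dir N: first cell '.' (not opp) -> no flip
Dir NE: opp run (3,2) capped by B -> flip
Dir W: first cell '.' (not opp) -> no flip
Dir E: opp run (4,2), next='.' -> no flip
Dir SW: first cell '.' (not opp) -> no flip
Dir S: first cell '.' (not opp) -> no flip
Dir SE: first cell '.' (not opp) -> no flip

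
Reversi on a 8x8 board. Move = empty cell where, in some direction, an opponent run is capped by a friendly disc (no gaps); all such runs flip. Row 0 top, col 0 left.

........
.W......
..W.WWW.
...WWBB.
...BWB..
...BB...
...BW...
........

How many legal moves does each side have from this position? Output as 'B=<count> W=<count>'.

-- B to move --
(0,0): no bracket -> illegal
(0,1): no bracket -> illegal
(0,2): no bracket -> illegal
(1,0): no bracket -> illegal
(1,2): no bracket -> illegal
(1,3): flips 1 -> legal
(1,4): flips 4 -> legal
(1,5): flips 1 -> legal
(1,6): flips 3 -> legal
(1,7): flips 1 -> legal
(2,0): no bracket -> illegal
(2,1): no bracket -> illegal
(2,3): flips 2 -> legal
(2,7): no bracket -> illegal
(3,1): no bracket -> illegal
(3,2): flips 2 -> legal
(3,7): no bracket -> illegal
(4,2): no bracket -> illegal
(5,5): no bracket -> illegal
(6,5): flips 1 -> legal
(7,3): no bracket -> illegal
(7,4): flips 1 -> legal
(7,5): flips 1 -> legal
B mobility = 10
-- W to move --
(2,7): no bracket -> illegal
(3,2): no bracket -> illegal
(3,7): flips 2 -> legal
(4,2): flips 2 -> legal
(4,6): flips 3 -> legal
(4,7): flips 1 -> legal
(5,2): flips 1 -> legal
(5,5): flips 2 -> legal
(5,6): flips 1 -> legal
(6,2): flips 2 -> legal
(6,5): no bracket -> illegal
(7,2): no bracket -> illegal
(7,3): flips 3 -> legal
(7,4): no bracket -> illegal
W mobility = 9

Answer: B=10 W=9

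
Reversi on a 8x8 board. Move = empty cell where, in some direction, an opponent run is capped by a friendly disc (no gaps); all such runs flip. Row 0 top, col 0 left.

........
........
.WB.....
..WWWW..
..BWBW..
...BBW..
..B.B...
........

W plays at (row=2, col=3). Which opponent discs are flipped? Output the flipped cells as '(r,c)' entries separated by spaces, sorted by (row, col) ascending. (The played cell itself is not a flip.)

Dir NW: first cell '.' (not opp) -> no flip
Dir N: first cell '.' (not opp) -> no flip
Dir NE: first cell '.' (not opp) -> no flip
Dir W: opp run (2,2) capped by W -> flip
Dir E: first cell '.' (not opp) -> no flip
Dir SW: first cell 'W' (not opp) -> no flip
Dir S: first cell 'W' (not opp) -> no flip
Dir SE: first cell 'W' (not opp) -> no flip

Answer: (2,2)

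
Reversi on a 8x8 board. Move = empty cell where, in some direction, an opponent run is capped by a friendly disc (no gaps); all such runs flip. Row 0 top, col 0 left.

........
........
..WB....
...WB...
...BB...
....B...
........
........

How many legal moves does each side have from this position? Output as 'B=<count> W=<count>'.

Answer: B=3 W=5

Derivation:
-- B to move --
(1,1): flips 2 -> legal
(1,2): no bracket -> illegal
(1,3): no bracket -> illegal
(2,1): flips 1 -> legal
(2,4): no bracket -> illegal
(3,1): no bracket -> illegal
(3,2): flips 1 -> legal
(4,2): no bracket -> illegal
B mobility = 3
-- W to move --
(1,2): no bracket -> illegal
(1,3): flips 1 -> legal
(1,4): no bracket -> illegal
(2,4): flips 1 -> legal
(2,5): no bracket -> illegal
(3,2): no bracket -> illegal
(3,5): flips 1 -> legal
(4,2): no bracket -> illegal
(4,5): no bracket -> illegal
(5,2): no bracket -> illegal
(5,3): flips 1 -> legal
(5,5): flips 1 -> legal
(6,3): no bracket -> illegal
(6,4): no bracket -> illegal
(6,5): no bracket -> illegal
W mobility = 5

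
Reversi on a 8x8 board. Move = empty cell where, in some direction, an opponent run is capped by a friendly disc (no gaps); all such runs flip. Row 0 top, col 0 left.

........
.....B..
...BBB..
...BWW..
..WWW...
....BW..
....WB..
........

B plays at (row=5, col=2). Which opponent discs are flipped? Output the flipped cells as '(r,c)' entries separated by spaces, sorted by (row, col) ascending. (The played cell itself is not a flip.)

Dir NW: first cell '.' (not opp) -> no flip
Dir N: opp run (4,2), next='.' -> no flip
Dir NE: opp run (4,3) (3,4) capped by B -> flip
Dir W: first cell '.' (not opp) -> no flip
Dir E: first cell '.' (not opp) -> no flip
Dir SW: first cell '.' (not opp) -> no flip
Dir S: first cell '.' (not opp) -> no flip
Dir SE: first cell '.' (not opp) -> no flip

Answer: (3,4) (4,3)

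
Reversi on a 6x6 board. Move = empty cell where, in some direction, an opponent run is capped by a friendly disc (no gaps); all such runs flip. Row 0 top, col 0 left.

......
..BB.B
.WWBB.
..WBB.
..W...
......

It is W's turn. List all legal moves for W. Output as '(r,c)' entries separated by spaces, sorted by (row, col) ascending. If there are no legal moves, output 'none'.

Answer: (0,2) (0,3) (0,4) (1,4) (2,5) (3,5) (4,4)

Derivation:
(0,1): no bracket -> illegal
(0,2): flips 1 -> legal
(0,3): flips 1 -> legal
(0,4): flips 1 -> legal
(0,5): no bracket -> illegal
(1,1): no bracket -> illegal
(1,4): flips 1 -> legal
(2,5): flips 2 -> legal
(3,5): flips 2 -> legal
(4,3): no bracket -> illegal
(4,4): flips 1 -> legal
(4,5): no bracket -> illegal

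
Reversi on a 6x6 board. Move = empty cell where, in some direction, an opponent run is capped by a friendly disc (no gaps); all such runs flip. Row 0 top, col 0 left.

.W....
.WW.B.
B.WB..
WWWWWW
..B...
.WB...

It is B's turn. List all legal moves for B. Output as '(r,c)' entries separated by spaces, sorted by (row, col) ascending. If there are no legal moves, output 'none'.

Answer: (0,2) (2,1) (2,4) (4,0) (4,1) (4,3) (4,5) (5,0)

Derivation:
(0,0): no bracket -> illegal
(0,2): flips 4 -> legal
(0,3): no bracket -> illegal
(1,0): no bracket -> illegal
(1,3): no bracket -> illegal
(2,1): flips 1 -> legal
(2,4): flips 1 -> legal
(2,5): no bracket -> illegal
(4,0): flips 1 -> legal
(4,1): flips 1 -> legal
(4,3): flips 1 -> legal
(4,4): no bracket -> illegal
(4,5): flips 1 -> legal
(5,0): flips 1 -> legal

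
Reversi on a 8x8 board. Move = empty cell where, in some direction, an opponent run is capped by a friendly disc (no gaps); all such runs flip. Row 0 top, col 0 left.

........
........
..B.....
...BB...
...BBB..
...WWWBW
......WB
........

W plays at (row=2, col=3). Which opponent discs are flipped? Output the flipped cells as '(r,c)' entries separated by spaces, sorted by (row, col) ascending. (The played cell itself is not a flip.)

Answer: (3,3) (4,3)

Derivation:
Dir NW: first cell '.' (not opp) -> no flip
Dir N: first cell '.' (not opp) -> no flip
Dir NE: first cell '.' (not opp) -> no flip
Dir W: opp run (2,2), next='.' -> no flip
Dir E: first cell '.' (not opp) -> no flip
Dir SW: first cell '.' (not opp) -> no flip
Dir S: opp run (3,3) (4,3) capped by W -> flip
Dir SE: opp run (3,4) (4,5) (5,6) (6,7), next=edge -> no flip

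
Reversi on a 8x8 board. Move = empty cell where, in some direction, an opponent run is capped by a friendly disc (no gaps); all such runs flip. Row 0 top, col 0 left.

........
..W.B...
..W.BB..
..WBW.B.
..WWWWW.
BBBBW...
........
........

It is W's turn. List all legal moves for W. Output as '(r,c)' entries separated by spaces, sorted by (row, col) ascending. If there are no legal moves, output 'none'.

Answer: (0,4) (1,5) (1,6) (2,3) (2,6) (2,7) (6,0) (6,1) (6,2) (6,3) (6,4)

Derivation:
(0,3): no bracket -> illegal
(0,4): flips 2 -> legal
(0,5): no bracket -> illegal
(1,3): no bracket -> illegal
(1,5): flips 2 -> legal
(1,6): flips 1 -> legal
(2,3): flips 1 -> legal
(2,6): flips 1 -> legal
(2,7): flips 1 -> legal
(3,5): no bracket -> illegal
(3,7): no bracket -> illegal
(4,0): no bracket -> illegal
(4,1): no bracket -> illegal
(4,7): no bracket -> illegal
(6,0): flips 1 -> legal
(6,1): flips 1 -> legal
(6,2): flips 2 -> legal
(6,3): flips 1 -> legal
(6,4): flips 1 -> legal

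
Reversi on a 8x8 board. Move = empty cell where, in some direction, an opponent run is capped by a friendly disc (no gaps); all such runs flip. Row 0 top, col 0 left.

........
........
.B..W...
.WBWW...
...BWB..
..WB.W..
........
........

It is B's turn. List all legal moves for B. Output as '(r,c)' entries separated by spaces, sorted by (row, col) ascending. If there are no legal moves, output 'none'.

(1,3): no bracket -> illegal
(1,4): no bracket -> illegal
(1,5): no bracket -> illegal
(2,0): no bracket -> illegal
(2,2): no bracket -> illegal
(2,3): flips 2 -> legal
(2,5): flips 1 -> legal
(3,0): flips 1 -> legal
(3,5): flips 3 -> legal
(4,0): no bracket -> illegal
(4,1): flips 1 -> legal
(4,2): no bracket -> illegal
(4,6): no bracket -> illegal
(5,1): flips 1 -> legal
(5,4): no bracket -> illegal
(5,6): no bracket -> illegal
(6,1): flips 1 -> legal
(6,2): no bracket -> illegal
(6,3): no bracket -> illegal
(6,4): no bracket -> illegal
(6,5): flips 1 -> legal
(6,6): no bracket -> illegal

Answer: (2,3) (2,5) (3,0) (3,5) (4,1) (5,1) (6,1) (6,5)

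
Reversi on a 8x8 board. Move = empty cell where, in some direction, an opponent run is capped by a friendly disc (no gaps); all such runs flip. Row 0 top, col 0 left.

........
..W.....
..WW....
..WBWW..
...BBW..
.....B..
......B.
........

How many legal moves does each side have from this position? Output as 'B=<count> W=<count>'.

-- B to move --
(0,1): no bracket -> illegal
(0,2): no bracket -> illegal
(0,3): no bracket -> illegal
(1,1): flips 1 -> legal
(1,3): flips 1 -> legal
(1,4): no bracket -> illegal
(2,1): flips 1 -> legal
(2,4): flips 1 -> legal
(2,5): flips 3 -> legal
(2,6): flips 1 -> legal
(3,1): flips 1 -> legal
(3,6): flips 2 -> legal
(4,1): no bracket -> illegal
(4,2): no bracket -> illegal
(4,6): flips 1 -> legal
(5,4): no bracket -> illegal
(5,6): no bracket -> illegal
B mobility = 9
-- W to move --
(2,4): no bracket -> illegal
(4,2): flips 2 -> legal
(4,6): no bracket -> illegal
(5,2): flips 1 -> legal
(5,3): flips 3 -> legal
(5,4): flips 2 -> legal
(5,6): no bracket -> illegal
(5,7): no bracket -> illegal
(6,4): no bracket -> illegal
(6,5): flips 1 -> legal
(6,7): no bracket -> illegal
(7,5): no bracket -> illegal
(7,6): no bracket -> illegal
(7,7): flips 4 -> legal
W mobility = 6

Answer: B=9 W=6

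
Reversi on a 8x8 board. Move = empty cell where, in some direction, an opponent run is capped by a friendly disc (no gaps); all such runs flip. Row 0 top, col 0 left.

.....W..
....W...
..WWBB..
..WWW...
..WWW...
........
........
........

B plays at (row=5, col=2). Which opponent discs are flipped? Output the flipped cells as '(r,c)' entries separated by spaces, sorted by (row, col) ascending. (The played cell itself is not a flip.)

Answer: (3,4) (4,3)

Derivation:
Dir NW: first cell '.' (not opp) -> no flip
Dir N: opp run (4,2) (3,2) (2,2), next='.' -> no flip
Dir NE: opp run (4,3) (3,4) capped by B -> flip
Dir W: first cell '.' (not opp) -> no flip
Dir E: first cell '.' (not opp) -> no flip
Dir SW: first cell '.' (not opp) -> no flip
Dir S: first cell '.' (not opp) -> no flip
Dir SE: first cell '.' (not opp) -> no flip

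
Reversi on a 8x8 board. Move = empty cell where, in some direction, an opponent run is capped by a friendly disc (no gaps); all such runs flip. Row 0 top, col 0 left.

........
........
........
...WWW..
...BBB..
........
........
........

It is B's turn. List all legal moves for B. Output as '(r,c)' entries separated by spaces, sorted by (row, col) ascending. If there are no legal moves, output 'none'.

Answer: (2,2) (2,3) (2,4) (2,5) (2,6)

Derivation:
(2,2): flips 1 -> legal
(2,3): flips 2 -> legal
(2,4): flips 1 -> legal
(2,5): flips 2 -> legal
(2,6): flips 1 -> legal
(3,2): no bracket -> illegal
(3,6): no bracket -> illegal
(4,2): no bracket -> illegal
(4,6): no bracket -> illegal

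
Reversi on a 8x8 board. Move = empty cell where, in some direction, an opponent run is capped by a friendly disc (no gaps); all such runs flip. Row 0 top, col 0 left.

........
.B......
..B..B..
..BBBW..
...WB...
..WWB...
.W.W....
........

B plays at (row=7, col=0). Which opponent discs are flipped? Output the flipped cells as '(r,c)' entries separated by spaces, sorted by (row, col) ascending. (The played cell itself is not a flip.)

Answer: (4,3) (5,2) (6,1)

Derivation:
Dir NW: edge -> no flip
Dir N: first cell '.' (not opp) -> no flip
Dir NE: opp run (6,1) (5,2) (4,3) capped by B -> flip
Dir W: edge -> no flip
Dir E: first cell '.' (not opp) -> no flip
Dir SW: edge -> no flip
Dir S: edge -> no flip
Dir SE: edge -> no flip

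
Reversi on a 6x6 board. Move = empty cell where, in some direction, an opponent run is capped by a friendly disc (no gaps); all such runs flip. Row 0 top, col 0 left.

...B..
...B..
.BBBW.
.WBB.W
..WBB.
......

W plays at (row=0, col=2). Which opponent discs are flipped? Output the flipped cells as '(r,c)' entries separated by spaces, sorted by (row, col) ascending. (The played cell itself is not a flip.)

Answer: (1,3)

Derivation:
Dir NW: edge -> no flip
Dir N: edge -> no flip
Dir NE: edge -> no flip
Dir W: first cell '.' (not opp) -> no flip
Dir E: opp run (0,3), next='.' -> no flip
Dir SW: first cell '.' (not opp) -> no flip
Dir S: first cell '.' (not opp) -> no flip
Dir SE: opp run (1,3) capped by W -> flip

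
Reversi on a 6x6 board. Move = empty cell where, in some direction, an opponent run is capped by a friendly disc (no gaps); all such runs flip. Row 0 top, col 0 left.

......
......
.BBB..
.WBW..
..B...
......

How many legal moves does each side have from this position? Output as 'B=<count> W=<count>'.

-- B to move --
(2,0): flips 1 -> legal
(2,4): flips 1 -> legal
(3,0): flips 1 -> legal
(3,4): flips 1 -> legal
(4,0): flips 1 -> legal
(4,1): flips 1 -> legal
(4,3): flips 1 -> legal
(4,4): flips 1 -> legal
B mobility = 8
-- W to move --
(1,0): no bracket -> illegal
(1,1): flips 2 -> legal
(1,2): no bracket -> illegal
(1,3): flips 2 -> legal
(1,4): no bracket -> illegal
(2,0): no bracket -> illegal
(2,4): no bracket -> illegal
(3,0): no bracket -> illegal
(3,4): no bracket -> illegal
(4,1): no bracket -> illegal
(4,3): no bracket -> illegal
(5,1): flips 1 -> legal
(5,2): no bracket -> illegal
(5,3): flips 1 -> legal
W mobility = 4

Answer: B=8 W=4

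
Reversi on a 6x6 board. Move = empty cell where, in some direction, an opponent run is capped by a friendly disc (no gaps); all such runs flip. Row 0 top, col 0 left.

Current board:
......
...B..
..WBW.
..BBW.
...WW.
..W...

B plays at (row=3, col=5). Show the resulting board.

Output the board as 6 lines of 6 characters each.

Place B at (3,5); scan 8 dirs for brackets.
Dir NW: opp run (2,4) capped by B -> flip
Dir N: first cell '.' (not opp) -> no flip
Dir NE: edge -> no flip
Dir W: opp run (3,4) capped by B -> flip
Dir E: edge -> no flip
Dir SW: opp run (4,4), next='.' -> no flip
Dir S: first cell '.' (not opp) -> no flip
Dir SE: edge -> no flip
All flips: (2,4) (3,4)

Answer: ......
...B..
..WBB.
..BBBB
...WW.
..W...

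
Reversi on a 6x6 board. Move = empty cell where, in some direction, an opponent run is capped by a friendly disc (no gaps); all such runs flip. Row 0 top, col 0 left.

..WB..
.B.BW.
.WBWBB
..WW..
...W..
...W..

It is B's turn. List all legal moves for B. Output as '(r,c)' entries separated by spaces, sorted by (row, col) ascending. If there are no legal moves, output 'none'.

Answer: (0,1) (0,4) (1,5) (2,0) (3,1) (4,2) (4,4)

Derivation:
(0,1): flips 1 -> legal
(0,4): flips 1 -> legal
(0,5): no bracket -> illegal
(1,0): no bracket -> illegal
(1,2): no bracket -> illegal
(1,5): flips 1 -> legal
(2,0): flips 1 -> legal
(3,0): no bracket -> illegal
(3,1): flips 1 -> legal
(3,4): no bracket -> illegal
(4,1): no bracket -> illegal
(4,2): flips 2 -> legal
(4,4): flips 1 -> legal
(5,2): no bracket -> illegal
(5,4): no bracket -> illegal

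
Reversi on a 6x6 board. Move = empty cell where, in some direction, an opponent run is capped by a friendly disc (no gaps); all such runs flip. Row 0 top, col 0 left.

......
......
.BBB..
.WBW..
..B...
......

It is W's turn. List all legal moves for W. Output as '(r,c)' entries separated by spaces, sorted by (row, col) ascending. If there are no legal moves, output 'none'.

(1,0): no bracket -> illegal
(1,1): flips 2 -> legal
(1,2): no bracket -> illegal
(1,3): flips 2 -> legal
(1,4): no bracket -> illegal
(2,0): no bracket -> illegal
(2,4): no bracket -> illegal
(3,0): no bracket -> illegal
(3,4): no bracket -> illegal
(4,1): no bracket -> illegal
(4,3): no bracket -> illegal
(5,1): flips 1 -> legal
(5,2): no bracket -> illegal
(5,3): flips 1 -> legal

Answer: (1,1) (1,3) (5,1) (5,3)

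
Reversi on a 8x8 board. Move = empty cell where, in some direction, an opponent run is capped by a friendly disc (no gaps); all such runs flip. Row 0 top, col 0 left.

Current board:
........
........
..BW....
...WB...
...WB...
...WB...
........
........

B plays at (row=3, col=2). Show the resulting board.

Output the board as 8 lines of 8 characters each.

Place B at (3,2); scan 8 dirs for brackets.
Dir NW: first cell '.' (not opp) -> no flip
Dir N: first cell 'B' (not opp) -> no flip
Dir NE: opp run (2,3), next='.' -> no flip
Dir W: first cell '.' (not opp) -> no flip
Dir E: opp run (3,3) capped by B -> flip
Dir SW: first cell '.' (not opp) -> no flip
Dir S: first cell '.' (not opp) -> no flip
Dir SE: opp run (4,3) capped by B -> flip
All flips: (3,3) (4,3)

Answer: ........
........
..BW....
..BBB...
...BB...
...WB...
........
........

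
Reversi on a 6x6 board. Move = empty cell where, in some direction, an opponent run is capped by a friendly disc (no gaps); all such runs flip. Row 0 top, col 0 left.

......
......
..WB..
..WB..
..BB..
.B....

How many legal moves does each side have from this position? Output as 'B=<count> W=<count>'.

-- B to move --
(1,1): flips 1 -> legal
(1,2): flips 2 -> legal
(1,3): no bracket -> illegal
(2,1): flips 2 -> legal
(3,1): flips 1 -> legal
(4,1): flips 1 -> legal
B mobility = 5
-- W to move --
(1,2): no bracket -> illegal
(1,3): no bracket -> illegal
(1,4): flips 1 -> legal
(2,4): flips 1 -> legal
(3,1): no bracket -> illegal
(3,4): flips 1 -> legal
(4,0): no bracket -> illegal
(4,1): no bracket -> illegal
(4,4): flips 1 -> legal
(5,0): no bracket -> illegal
(5,2): flips 1 -> legal
(5,3): no bracket -> illegal
(5,4): flips 1 -> legal
W mobility = 6

Answer: B=5 W=6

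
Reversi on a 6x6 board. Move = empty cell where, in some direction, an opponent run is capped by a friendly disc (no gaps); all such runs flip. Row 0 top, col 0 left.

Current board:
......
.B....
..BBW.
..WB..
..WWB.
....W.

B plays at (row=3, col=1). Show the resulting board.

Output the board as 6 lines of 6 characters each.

Answer: ......
.B....
..BBW.
.BBB..
..WWB.
....W.

Derivation:
Place B at (3,1); scan 8 dirs for brackets.
Dir NW: first cell '.' (not opp) -> no flip
Dir N: first cell '.' (not opp) -> no flip
Dir NE: first cell 'B' (not opp) -> no flip
Dir W: first cell '.' (not opp) -> no flip
Dir E: opp run (3,2) capped by B -> flip
Dir SW: first cell '.' (not opp) -> no flip
Dir S: first cell '.' (not opp) -> no flip
Dir SE: opp run (4,2), next='.' -> no flip
All flips: (3,2)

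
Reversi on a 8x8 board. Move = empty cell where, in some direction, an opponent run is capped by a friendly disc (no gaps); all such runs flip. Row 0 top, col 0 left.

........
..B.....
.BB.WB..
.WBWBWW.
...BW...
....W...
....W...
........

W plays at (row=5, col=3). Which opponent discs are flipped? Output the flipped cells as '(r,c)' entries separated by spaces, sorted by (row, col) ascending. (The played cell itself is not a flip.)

Dir NW: first cell '.' (not opp) -> no flip
Dir N: opp run (4,3) capped by W -> flip
Dir NE: first cell 'W' (not opp) -> no flip
Dir W: first cell '.' (not opp) -> no flip
Dir E: first cell 'W' (not opp) -> no flip
Dir SW: first cell '.' (not opp) -> no flip
Dir S: first cell '.' (not opp) -> no flip
Dir SE: first cell 'W' (not opp) -> no flip

Answer: (4,3)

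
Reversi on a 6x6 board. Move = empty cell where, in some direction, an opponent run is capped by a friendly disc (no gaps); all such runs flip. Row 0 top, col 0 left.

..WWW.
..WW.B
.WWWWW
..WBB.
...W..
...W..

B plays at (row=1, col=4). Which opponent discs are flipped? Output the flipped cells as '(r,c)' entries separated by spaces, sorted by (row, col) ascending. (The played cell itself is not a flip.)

Answer: (2,4)

Derivation:
Dir NW: opp run (0,3), next=edge -> no flip
Dir N: opp run (0,4), next=edge -> no flip
Dir NE: first cell '.' (not opp) -> no flip
Dir W: opp run (1,3) (1,2), next='.' -> no flip
Dir E: first cell 'B' (not opp) -> no flip
Dir SW: opp run (2,3) (3,2), next='.' -> no flip
Dir S: opp run (2,4) capped by B -> flip
Dir SE: opp run (2,5), next=edge -> no flip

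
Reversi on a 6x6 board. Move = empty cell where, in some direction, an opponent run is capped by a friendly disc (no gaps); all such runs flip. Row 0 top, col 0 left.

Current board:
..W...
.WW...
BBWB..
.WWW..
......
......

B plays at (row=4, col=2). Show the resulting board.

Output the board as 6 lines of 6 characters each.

Answer: ..W...
.WW...
BBWB..
.BWW..
..B...
......

Derivation:
Place B at (4,2); scan 8 dirs for brackets.
Dir NW: opp run (3,1) capped by B -> flip
Dir N: opp run (3,2) (2,2) (1,2) (0,2), next=edge -> no flip
Dir NE: opp run (3,3), next='.' -> no flip
Dir W: first cell '.' (not opp) -> no flip
Dir E: first cell '.' (not opp) -> no flip
Dir SW: first cell '.' (not opp) -> no flip
Dir S: first cell '.' (not opp) -> no flip
Dir SE: first cell '.' (not opp) -> no flip
All flips: (3,1)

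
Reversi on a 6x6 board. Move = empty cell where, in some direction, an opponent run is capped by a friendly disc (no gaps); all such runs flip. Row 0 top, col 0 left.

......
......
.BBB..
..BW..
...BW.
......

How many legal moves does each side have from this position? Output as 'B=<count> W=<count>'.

Answer: B=3 W=5

Derivation:
-- B to move --
(2,4): no bracket -> illegal
(3,4): flips 1 -> legal
(3,5): no bracket -> illegal
(4,2): no bracket -> illegal
(4,5): flips 1 -> legal
(5,3): no bracket -> illegal
(5,4): no bracket -> illegal
(5,5): flips 2 -> legal
B mobility = 3
-- W to move --
(1,0): no bracket -> illegal
(1,1): flips 1 -> legal
(1,2): no bracket -> illegal
(1,3): flips 1 -> legal
(1,4): no bracket -> illegal
(2,0): no bracket -> illegal
(2,4): no bracket -> illegal
(3,0): no bracket -> illegal
(3,1): flips 1 -> legal
(3,4): no bracket -> illegal
(4,1): no bracket -> illegal
(4,2): flips 1 -> legal
(5,2): no bracket -> illegal
(5,3): flips 1 -> legal
(5,4): no bracket -> illegal
W mobility = 5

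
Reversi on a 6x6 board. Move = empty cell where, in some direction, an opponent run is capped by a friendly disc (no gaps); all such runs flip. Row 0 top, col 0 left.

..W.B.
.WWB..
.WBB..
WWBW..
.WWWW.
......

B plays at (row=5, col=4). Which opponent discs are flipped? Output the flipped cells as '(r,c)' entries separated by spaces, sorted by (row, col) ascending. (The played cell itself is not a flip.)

Dir NW: opp run (4,3) capped by B -> flip
Dir N: opp run (4,4), next='.' -> no flip
Dir NE: first cell '.' (not opp) -> no flip
Dir W: first cell '.' (not opp) -> no flip
Dir E: first cell '.' (not opp) -> no flip
Dir SW: edge -> no flip
Dir S: edge -> no flip
Dir SE: edge -> no flip

Answer: (4,3)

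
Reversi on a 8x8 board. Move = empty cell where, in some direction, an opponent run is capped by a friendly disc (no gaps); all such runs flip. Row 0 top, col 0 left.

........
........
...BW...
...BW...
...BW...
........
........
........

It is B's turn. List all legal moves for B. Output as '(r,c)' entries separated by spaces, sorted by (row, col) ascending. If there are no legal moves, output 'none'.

(1,3): no bracket -> illegal
(1,4): no bracket -> illegal
(1,5): flips 1 -> legal
(2,5): flips 2 -> legal
(3,5): flips 1 -> legal
(4,5): flips 2 -> legal
(5,3): no bracket -> illegal
(5,4): no bracket -> illegal
(5,5): flips 1 -> legal

Answer: (1,5) (2,5) (3,5) (4,5) (5,5)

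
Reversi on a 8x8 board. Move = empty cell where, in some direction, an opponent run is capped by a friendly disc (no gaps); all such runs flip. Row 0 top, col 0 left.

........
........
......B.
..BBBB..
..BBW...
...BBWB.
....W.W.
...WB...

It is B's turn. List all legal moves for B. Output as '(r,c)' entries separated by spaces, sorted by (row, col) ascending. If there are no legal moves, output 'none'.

(4,5): flips 1 -> legal
(4,6): no bracket -> illegal
(5,7): no bracket -> illegal
(6,2): no bracket -> illegal
(6,3): no bracket -> illegal
(6,5): no bracket -> illegal
(6,7): no bracket -> illegal
(7,2): flips 1 -> legal
(7,5): flips 1 -> legal
(7,6): flips 1 -> legal
(7,7): flips 3 -> legal

Answer: (4,5) (7,2) (7,5) (7,6) (7,7)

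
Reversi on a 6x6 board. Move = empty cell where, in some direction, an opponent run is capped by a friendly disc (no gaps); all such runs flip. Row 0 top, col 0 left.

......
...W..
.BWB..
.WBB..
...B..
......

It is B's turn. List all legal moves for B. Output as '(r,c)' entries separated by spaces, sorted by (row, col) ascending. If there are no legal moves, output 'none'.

Answer: (0,3) (1,1) (1,2) (3,0) (4,1)

Derivation:
(0,2): no bracket -> illegal
(0,3): flips 1 -> legal
(0,4): no bracket -> illegal
(1,1): flips 1 -> legal
(1,2): flips 1 -> legal
(1,4): no bracket -> illegal
(2,0): no bracket -> illegal
(2,4): no bracket -> illegal
(3,0): flips 1 -> legal
(4,0): no bracket -> illegal
(4,1): flips 1 -> legal
(4,2): no bracket -> illegal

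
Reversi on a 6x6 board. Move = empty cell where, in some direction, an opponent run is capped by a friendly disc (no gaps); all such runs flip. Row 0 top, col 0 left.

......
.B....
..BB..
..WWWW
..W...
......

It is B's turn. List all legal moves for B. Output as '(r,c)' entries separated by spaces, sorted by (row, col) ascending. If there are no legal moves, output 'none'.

Answer: (4,1) (4,3) (4,4) (4,5) (5,2)

Derivation:
(2,1): no bracket -> illegal
(2,4): no bracket -> illegal
(2,5): no bracket -> illegal
(3,1): no bracket -> illegal
(4,1): flips 1 -> legal
(4,3): flips 1 -> legal
(4,4): flips 1 -> legal
(4,5): flips 1 -> legal
(5,1): no bracket -> illegal
(5,2): flips 2 -> legal
(5,3): no bracket -> illegal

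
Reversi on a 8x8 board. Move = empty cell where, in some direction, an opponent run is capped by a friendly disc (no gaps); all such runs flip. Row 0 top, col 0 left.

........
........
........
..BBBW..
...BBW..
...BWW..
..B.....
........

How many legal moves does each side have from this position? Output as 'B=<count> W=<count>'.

Answer: B=7 W=8

Derivation:
-- B to move --
(2,4): no bracket -> illegal
(2,5): no bracket -> illegal
(2,6): flips 1 -> legal
(3,6): flips 1 -> legal
(4,6): flips 1 -> legal
(5,6): flips 3 -> legal
(6,3): no bracket -> illegal
(6,4): flips 1 -> legal
(6,5): flips 1 -> legal
(6,6): flips 1 -> legal
B mobility = 7
-- W to move --
(2,1): flips 2 -> legal
(2,2): flips 2 -> legal
(2,3): flips 1 -> legal
(2,4): flips 2 -> legal
(2,5): no bracket -> illegal
(3,1): flips 3 -> legal
(4,1): no bracket -> illegal
(4,2): flips 2 -> legal
(5,1): no bracket -> illegal
(5,2): flips 1 -> legal
(6,1): no bracket -> illegal
(6,3): no bracket -> illegal
(6,4): no bracket -> illegal
(7,1): flips 3 -> legal
(7,2): no bracket -> illegal
(7,3): no bracket -> illegal
W mobility = 8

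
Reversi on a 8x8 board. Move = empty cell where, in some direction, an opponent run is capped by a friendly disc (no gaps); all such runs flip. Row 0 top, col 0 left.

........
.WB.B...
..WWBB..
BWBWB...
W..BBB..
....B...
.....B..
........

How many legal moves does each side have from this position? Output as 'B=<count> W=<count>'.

-- B to move --
(0,0): flips 3 -> legal
(0,1): no bracket -> illegal
(0,2): no bracket -> illegal
(1,0): flips 1 -> legal
(1,3): flips 2 -> legal
(2,0): no bracket -> illegal
(2,1): flips 2 -> legal
(4,1): no bracket -> illegal
(4,2): flips 1 -> legal
(5,0): flips 1 -> legal
(5,1): no bracket -> illegal
B mobility = 6
-- W to move --
(0,1): flips 1 -> legal
(0,2): flips 1 -> legal
(0,3): no bracket -> illegal
(0,4): no bracket -> illegal
(0,5): flips 1 -> legal
(1,3): flips 1 -> legal
(1,5): flips 1 -> legal
(1,6): no bracket -> illegal
(2,0): flips 1 -> legal
(2,1): no bracket -> illegal
(2,6): flips 2 -> legal
(3,5): flips 1 -> legal
(3,6): no bracket -> illegal
(4,1): flips 1 -> legal
(4,2): flips 1 -> legal
(4,6): no bracket -> illegal
(5,2): no bracket -> illegal
(5,3): flips 1 -> legal
(5,5): flips 1 -> legal
(5,6): flips 2 -> legal
(6,3): no bracket -> illegal
(6,4): no bracket -> illegal
(6,6): no bracket -> illegal
(7,4): no bracket -> illegal
(7,5): no bracket -> illegal
(7,6): no bracket -> illegal
W mobility = 13

Answer: B=6 W=13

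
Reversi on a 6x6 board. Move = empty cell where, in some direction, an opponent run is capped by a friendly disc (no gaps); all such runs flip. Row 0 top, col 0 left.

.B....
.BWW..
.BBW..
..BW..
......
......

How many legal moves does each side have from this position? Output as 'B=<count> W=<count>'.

Answer: B=7 W=7

Derivation:
-- B to move --
(0,2): flips 1 -> legal
(0,3): flips 1 -> legal
(0,4): flips 1 -> legal
(1,4): flips 3 -> legal
(2,4): flips 1 -> legal
(3,4): flips 3 -> legal
(4,2): no bracket -> illegal
(4,3): no bracket -> illegal
(4,4): flips 1 -> legal
B mobility = 7
-- W to move --
(0,0): flips 2 -> legal
(0,2): no bracket -> illegal
(1,0): flips 1 -> legal
(2,0): flips 2 -> legal
(3,0): flips 1 -> legal
(3,1): flips 2 -> legal
(4,1): flips 1 -> legal
(4,2): flips 2 -> legal
(4,3): no bracket -> illegal
W mobility = 7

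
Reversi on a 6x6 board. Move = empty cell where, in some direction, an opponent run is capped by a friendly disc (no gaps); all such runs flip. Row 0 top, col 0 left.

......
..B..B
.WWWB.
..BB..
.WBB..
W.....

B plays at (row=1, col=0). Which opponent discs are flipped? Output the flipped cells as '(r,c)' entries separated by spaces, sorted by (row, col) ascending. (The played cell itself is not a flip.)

Dir NW: edge -> no flip
Dir N: first cell '.' (not opp) -> no flip
Dir NE: first cell '.' (not opp) -> no flip
Dir W: edge -> no flip
Dir E: first cell '.' (not opp) -> no flip
Dir SW: edge -> no flip
Dir S: first cell '.' (not opp) -> no flip
Dir SE: opp run (2,1) capped by B -> flip

Answer: (2,1)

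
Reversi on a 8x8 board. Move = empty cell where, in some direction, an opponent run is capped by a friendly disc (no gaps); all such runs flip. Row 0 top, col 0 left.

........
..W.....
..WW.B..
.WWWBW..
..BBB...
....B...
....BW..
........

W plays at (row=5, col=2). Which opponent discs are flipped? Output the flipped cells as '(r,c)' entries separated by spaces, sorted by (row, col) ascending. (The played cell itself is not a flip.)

Answer: (4,2)

Derivation:
Dir NW: first cell '.' (not opp) -> no flip
Dir N: opp run (4,2) capped by W -> flip
Dir NE: opp run (4,3) (3,4) (2,5), next='.' -> no flip
Dir W: first cell '.' (not opp) -> no flip
Dir E: first cell '.' (not opp) -> no flip
Dir SW: first cell '.' (not opp) -> no flip
Dir S: first cell '.' (not opp) -> no flip
Dir SE: first cell '.' (not opp) -> no flip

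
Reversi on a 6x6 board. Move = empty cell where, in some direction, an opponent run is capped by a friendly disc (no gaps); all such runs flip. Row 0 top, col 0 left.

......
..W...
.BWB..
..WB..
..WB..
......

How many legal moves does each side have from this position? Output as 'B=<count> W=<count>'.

-- B to move --
(0,1): flips 1 -> legal
(0,2): no bracket -> illegal
(0,3): flips 1 -> legal
(1,1): flips 1 -> legal
(1,3): no bracket -> illegal
(3,1): flips 1 -> legal
(4,1): flips 2 -> legal
(5,1): flips 1 -> legal
(5,2): no bracket -> illegal
(5,3): no bracket -> illegal
B mobility = 6
-- W to move --
(1,0): flips 1 -> legal
(1,1): no bracket -> illegal
(1,3): no bracket -> illegal
(1,4): flips 1 -> legal
(2,0): flips 1 -> legal
(2,4): flips 2 -> legal
(3,0): flips 1 -> legal
(3,1): no bracket -> illegal
(3,4): flips 2 -> legal
(4,4): flips 2 -> legal
(5,2): no bracket -> illegal
(5,3): no bracket -> illegal
(5,4): flips 1 -> legal
W mobility = 8

Answer: B=6 W=8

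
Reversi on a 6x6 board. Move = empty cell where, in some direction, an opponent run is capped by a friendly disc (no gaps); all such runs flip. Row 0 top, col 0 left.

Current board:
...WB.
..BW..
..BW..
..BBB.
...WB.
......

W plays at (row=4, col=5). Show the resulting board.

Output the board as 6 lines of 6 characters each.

Place W at (4,5); scan 8 dirs for brackets.
Dir NW: opp run (3,4) capped by W -> flip
Dir N: first cell '.' (not opp) -> no flip
Dir NE: edge -> no flip
Dir W: opp run (4,4) capped by W -> flip
Dir E: edge -> no flip
Dir SW: first cell '.' (not opp) -> no flip
Dir S: first cell '.' (not opp) -> no flip
Dir SE: edge -> no flip
All flips: (3,4) (4,4)

Answer: ...WB.
..BW..
..BW..
..BBW.
...WWW
......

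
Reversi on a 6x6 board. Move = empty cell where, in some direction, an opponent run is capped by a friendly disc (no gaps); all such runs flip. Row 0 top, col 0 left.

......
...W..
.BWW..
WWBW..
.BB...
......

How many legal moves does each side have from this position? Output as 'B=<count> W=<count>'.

-- B to move --
(0,2): no bracket -> illegal
(0,3): no bracket -> illegal
(0,4): no bracket -> illegal
(1,1): no bracket -> illegal
(1,2): flips 1 -> legal
(1,4): flips 1 -> legal
(2,0): flips 1 -> legal
(2,4): flips 3 -> legal
(3,4): flips 1 -> legal
(4,0): no bracket -> illegal
(4,3): no bracket -> illegal
(4,4): no bracket -> illegal
B mobility = 5
-- W to move --
(1,0): no bracket -> illegal
(1,1): flips 1 -> legal
(1,2): flips 1 -> legal
(2,0): flips 1 -> legal
(4,0): no bracket -> illegal
(4,3): no bracket -> illegal
(5,0): flips 2 -> legal
(5,1): flips 2 -> legal
(5,2): flips 3 -> legal
(5,3): flips 1 -> legal
W mobility = 7

Answer: B=5 W=7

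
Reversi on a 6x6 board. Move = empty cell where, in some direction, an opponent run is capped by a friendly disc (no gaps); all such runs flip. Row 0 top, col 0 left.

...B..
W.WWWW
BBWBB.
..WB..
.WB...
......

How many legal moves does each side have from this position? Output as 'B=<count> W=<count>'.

-- B to move --
(0,0): flips 1 -> legal
(0,1): flips 1 -> legal
(0,2): flips 4 -> legal
(0,4): flips 1 -> legal
(0,5): flips 1 -> legal
(1,1): flips 1 -> legal
(2,5): flips 1 -> legal
(3,0): no bracket -> illegal
(3,1): flips 1 -> legal
(4,0): flips 1 -> legal
(4,3): flips 1 -> legal
(5,0): flips 2 -> legal
(5,1): no bracket -> illegal
(5,2): no bracket -> illegal
B mobility = 11
-- W to move --
(0,2): no bracket -> illegal
(0,4): no bracket -> illegal
(1,1): no bracket -> illegal
(2,5): flips 2 -> legal
(3,0): flips 2 -> legal
(3,1): no bracket -> illegal
(3,4): flips 3 -> legal
(3,5): flips 1 -> legal
(4,3): flips 3 -> legal
(4,4): flips 1 -> legal
(5,1): flips 3 -> legal
(5,2): flips 1 -> legal
(5,3): no bracket -> illegal
W mobility = 8

Answer: B=11 W=8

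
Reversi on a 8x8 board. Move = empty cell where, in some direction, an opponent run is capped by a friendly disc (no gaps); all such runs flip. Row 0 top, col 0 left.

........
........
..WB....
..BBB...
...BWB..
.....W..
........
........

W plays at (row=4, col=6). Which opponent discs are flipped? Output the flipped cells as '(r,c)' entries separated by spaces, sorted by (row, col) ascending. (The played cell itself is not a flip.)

Dir NW: first cell '.' (not opp) -> no flip
Dir N: first cell '.' (not opp) -> no flip
Dir NE: first cell '.' (not opp) -> no flip
Dir W: opp run (4,5) capped by W -> flip
Dir E: first cell '.' (not opp) -> no flip
Dir SW: first cell 'W' (not opp) -> no flip
Dir S: first cell '.' (not opp) -> no flip
Dir SE: first cell '.' (not opp) -> no flip

Answer: (4,5)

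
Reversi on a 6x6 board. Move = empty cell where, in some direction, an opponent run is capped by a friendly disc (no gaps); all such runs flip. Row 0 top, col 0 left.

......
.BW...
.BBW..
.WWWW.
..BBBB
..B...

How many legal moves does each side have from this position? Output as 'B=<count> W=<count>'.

Answer: B=9 W=10

Derivation:
-- B to move --
(0,1): flips 3 -> legal
(0,2): flips 1 -> legal
(0,3): flips 1 -> legal
(1,3): flips 3 -> legal
(1,4): no bracket -> illegal
(2,0): flips 1 -> legal
(2,4): flips 3 -> legal
(2,5): flips 1 -> legal
(3,0): no bracket -> illegal
(3,5): no bracket -> illegal
(4,0): flips 1 -> legal
(4,1): flips 1 -> legal
B mobility = 9
-- W to move --
(0,0): flips 2 -> legal
(0,1): flips 2 -> legal
(0,2): no bracket -> illegal
(1,0): flips 2 -> legal
(1,3): flips 1 -> legal
(2,0): flips 2 -> legal
(3,0): flips 1 -> legal
(3,5): no bracket -> illegal
(4,1): no bracket -> illegal
(5,1): flips 1 -> legal
(5,3): flips 2 -> legal
(5,4): flips 2 -> legal
(5,5): flips 1 -> legal
W mobility = 10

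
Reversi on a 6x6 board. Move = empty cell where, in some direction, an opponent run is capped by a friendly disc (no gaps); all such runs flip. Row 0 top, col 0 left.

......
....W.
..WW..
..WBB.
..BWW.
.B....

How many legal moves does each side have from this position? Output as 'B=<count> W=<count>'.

-- B to move --
(0,3): no bracket -> illegal
(0,4): no bracket -> illegal
(0,5): no bracket -> illegal
(1,1): flips 1 -> legal
(1,2): flips 3 -> legal
(1,3): flips 1 -> legal
(1,5): no bracket -> illegal
(2,1): no bracket -> illegal
(2,4): no bracket -> illegal
(2,5): no bracket -> illegal
(3,1): flips 1 -> legal
(3,5): no bracket -> illegal
(4,1): no bracket -> illegal
(4,5): flips 2 -> legal
(5,2): flips 1 -> legal
(5,3): flips 1 -> legal
(5,4): flips 1 -> legal
(5,5): flips 1 -> legal
B mobility = 9
-- W to move --
(2,4): flips 1 -> legal
(2,5): flips 1 -> legal
(3,1): no bracket -> illegal
(3,5): flips 2 -> legal
(4,0): no bracket -> illegal
(4,1): flips 1 -> legal
(4,5): flips 1 -> legal
(5,0): no bracket -> illegal
(5,2): flips 1 -> legal
(5,3): no bracket -> illegal
W mobility = 6

Answer: B=9 W=6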